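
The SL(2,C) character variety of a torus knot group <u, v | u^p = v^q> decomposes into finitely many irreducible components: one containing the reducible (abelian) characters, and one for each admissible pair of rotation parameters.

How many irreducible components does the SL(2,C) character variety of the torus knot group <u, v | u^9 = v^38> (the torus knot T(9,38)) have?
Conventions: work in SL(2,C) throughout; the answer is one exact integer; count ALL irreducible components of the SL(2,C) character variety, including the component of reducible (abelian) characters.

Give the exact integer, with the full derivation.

149

In the torus knot group T(9,38), u^9 = v^38 is central, so an irreducible representation sends it to +I or -I (Schur).
This locks tr(u) to 2*cos(pi*alpha/9), alpha in 1..8, and tr(v) to 2*cos(pi*beta/38), beta in 1..37, on each component of irreducible characters.
Consistency of u^9 = (-1)^alpha I with v^38 = (-1)^beta I forces alpha = beta (mod 2).
count pairs: odd alpha (4 choices) x odd beta (19), plus even alpha (4) x even beta (18): 4*19 + 4*18 = 148.
That is 148 components of irreducible characters, and with the reducible (abelian) component the total is 149.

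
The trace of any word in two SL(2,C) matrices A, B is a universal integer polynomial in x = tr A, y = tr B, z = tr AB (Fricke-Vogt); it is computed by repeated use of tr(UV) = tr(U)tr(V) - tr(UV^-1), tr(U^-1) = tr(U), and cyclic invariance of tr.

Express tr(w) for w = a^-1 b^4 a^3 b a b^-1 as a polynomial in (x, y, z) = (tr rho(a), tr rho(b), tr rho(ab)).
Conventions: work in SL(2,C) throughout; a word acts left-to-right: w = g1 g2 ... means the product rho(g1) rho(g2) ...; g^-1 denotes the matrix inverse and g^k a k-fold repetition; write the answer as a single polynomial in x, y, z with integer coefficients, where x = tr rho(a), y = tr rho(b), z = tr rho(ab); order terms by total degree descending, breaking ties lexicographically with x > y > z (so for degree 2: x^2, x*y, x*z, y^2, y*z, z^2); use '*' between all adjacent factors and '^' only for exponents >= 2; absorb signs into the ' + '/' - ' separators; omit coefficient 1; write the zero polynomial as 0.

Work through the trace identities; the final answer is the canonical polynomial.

-x^3*y^4*z^2 + x^4*y^3*z + 2*x^2*y^5*z + x^2*y^3*z^3 - x^3*y^4 + 2*x^3*y^2*z^2 - x*y^6 - 2*x^4*y*z - 9*x^2*y^3*z - 2*x^2*y*z^3 - y^5*z - y^3*z^3 + 2*x^3*y^2 + 6*x*y^4 + x*y^2*z^2 + 9*x^2*y*z + 5*y^3*z + 2*y*z^3 - 8*x*y^2 - x*z^2 - 6*y*z + x

tr(b^2 a) = tr(b) tr(a b) - tr(a)   [square of b] = y*z - x
so tr(b^2) = tr(b) tr(b) - tr(1)   [square of b] = y^2 - 2
so tr(b a^2 b) = tr(a) tr(b^2 a) - tr(b^2)   [square of a] = x*y*z - x^2 - y^2 + 2
so tr(b a^2) = tr(a) tr(b a) - tr(b)   [square of a] = x*z - y
reduce: tr(a b^3 a) = tr(b) tr(b a^2 b) - tr(b a^2)   [square of b] = x*y^2*z - x^2*y - y^3 - x*z + 3*y
reduce: tr(a b^3) = tr(b) tr(a b^2) - tr(a b)   [square of b] = y^2*z - x*y - z
so tr(a^3 b^3) = tr(a) tr(a b^3 a) - tr(a b^3)   [square of a] = x^2*y^2*z - x^3*y - x*y^3 - x^2*z - y^2*z + 4*x*y + z
tr(a^3 b) = tr(a) tr(b a^2) - tr(b a)   [square of a] = x^2*z - x*y - z
tr(a^2) = tr(a) tr(a) - tr(1)   [square of a] = x^2 - 2
tr(a^3) = tr(a) tr(a^2) - tr(a)   [square of a] = x^3 - 3*x
reduce: tr(a^3 b^2) = tr(b) tr(a^3 b) - tr(a^3)   [square of b] = x^2*y*z - x^3 - x*y^2 - y*z + 3*x
tr(b a^3 b^3) = tr(b) tr(a^3 b^3) - tr(a^3 b^2)   [square of b] = x^2*y^3*z - x^3*y^2 - x*y^4 - 2*x^2*y*z - y^3*z + x^3 + 5*x*y^2 + 2*y*z - 3*x
tr(b^4 a^3 b) = tr(b) tr(b a^3 b^3) - tr(b a^3 b^2)   [square of b] = x^2*y^4*z - x^3*y^3 - x*y^5 - 3*x^2*y^2*z - y^4*z + 2*x^3*y + 6*x*y^3 + x^2*z + 3*y^2*z - 7*x*y - z
tr(b a b a) = tr(a b) tr(a b) - tr(1)   [split at a repeated a] = z^2 - 2
reduce: tr(b a b a^2) = tr(a) tr(b a b a) - tr(b a b)   [square of a] = x*z^2 - y*z - x
tr(a^3 b a b) = tr(a) tr(b a b a^2) - tr(b a b a)   [square of a] = x^2*z^2 - x*y*z - x^2 - z^2 + 2
tr(a^3 b a) = tr(a) tr(a b a^2) - tr(a b a)   [square of a] = x^3*z - x^2*y - 2*x*z + y
tr(a^3 b a b^2) = tr(b) tr(a^3 b a b) - tr(a^3 b a)   [square of b] = x^2*y*z^2 - x^3*z - x*y^2*z - y*z^2 + 2*x*z + y
tr(a^3 b a b^3) = tr(b) tr(a^3 b a b^2) - tr(a^3 b a b)   [square of b] = x^2*y^2*z^2 - x^3*y*z - x*y^3*z - x^2*z^2 - y^2*z^2 + 3*x*y*z + x^2 + y^2 + z^2 - 2
so tr(b^3 a^3 b a b) = tr(b) tr(a^3 b a b^3) - tr(a^3 b a b^2)   [square of b] = x^2*y^3*z^2 - x^3*y^2*z - x*y^4*z - 2*x^2*y*z^2 - y^3*z^2 + x^3*z + 4*x*y^2*z + x^2*y + y^3 + 2*y*z^2 - 2*x*z - 3*y
so tr(b^4 a^3 b a b) = tr(b) tr(b^3 a^3 b a b) - tr(b^3 a^3 b a)   [square of b] = x^2*y^4*z^2 - x^3*y^3*z - x*y^5*z - 3*x^2*y^2*z^2 - y^4*z^2 + 2*x^3*y*z + 5*x*y^3*z + x^2*y^2 + x^2*z^2 + y^4 + 3*y^2*z^2 - 5*x*y*z - x^2 - 4*y^2 - z^2 + 2
tr(a b a b a b) = tr(a b a b) tr(a b) - tr(b a)   [split at a repeated a] = z^3 - 3*z
tr(b a b a b^2 a) = tr(b) tr(a b a b a b) - tr(a b a b a)   [square of b] = y*z^3 - x*z^2 - 2*y*z + x
so tr(a b a b^2) = tr(b) tr(a b a b) - tr(a b a)   [square of b] = y*z^2 - x*z - y
so tr(b a b a b^2) = tr(b) tr(a b a b^2) - tr(a b a b)   [square of b] = y^2*z^2 - x*y*z - y^2 - z^2 + 2
tr(b a b a b^2 a^2) = tr(a) tr(b a b a b^2 a) - tr(b a b a b^2)   [square of a] = x*y*z^3 - x^2*z^2 - y^2*z^2 - x*y*z + x^2 + y^2 + z^2 - 2
so tr(b a^3 b a b a b) = tr(a) tr(b a b a b^2 a^2) - tr(b a b a b^2 a)   [square of a] = x^2*y*z^3 - x^3*z^2 - x*y^2*z^2 - x^2*y*z - y*z^3 + x^3 + x*y^2 + 2*x*z^2 + 2*y*z - 3*x
so tr(a b a b a b a) = tr(a) tr(b a b a b a) - tr(b a b a b)   [square of a] = x*z^3 - y*z^2 - 2*x*z + y
reduce: tr(b a^3 b a b a) = tr(a) tr(a b a b a b a) - tr(a b a b a b)   [square of a] = x^2*z^3 - x*y*z^2 - 2*x^2*z - z^3 + x*y + 3*z
tr(a^3 b a b a b^3) = tr(b) tr(b a^3 b a b a b) - tr(b a^3 b a b a)   [square of b] = x^2*y^2*z^3 - x^3*y*z^2 - x*y^3*z^2 - x^2*y^2*z - x^2*z^3 - y^2*z^3 + x^3*y + x*y^3 + 3*x*y*z^2 + 2*x^2*z + 2*y^2*z + z^3 - 4*x*y - 3*z
tr(b^4 a^3 b a b a) = tr(b) tr(a^3 b a b a b^3) - tr(a^3 b a b a b^2)   [square of b] = x^2*y^3*z^3 - x^3*y^2*z^2 - x*y^4*z^2 - x^2*y^3*z - 2*x^2*y*z^3 - y^3*z^3 + x^3*y^2 + x^3*z^2 + x*y^4 + 4*x*y^2*z^2 + 3*x^2*y*z + 2*y^3*z + 2*y*z^3 - x^3 - 5*x*y^2 - 2*x*z^2 - 5*y*z + 3*x
tr(a^-1 b^4 a^3 b a b) = tr(b^4 a^3 b a b) tr(a) - tr(b^4 a^3 b a b a)   [inverse elimination on a] = x^3*y^4*z^2 - x^4*y^3*z - x^2*y^5*z - x^2*y^3*z^3 - 2*x^3*y^2*z^2 + 2*x^4*y*z + 6*x^2*y^3*z + 2*x^2*y*z^3 + y^3*z^3 - x*y^2*z^2 - 8*x^2*y*z - 2*y^3*z - 2*y*z^3 + x*y^2 + x*z^2 + 5*y*z - x
so tr(a^-1 b^4 a^3 b a b^-1) = tr(a^-1 b^4 a^3 b a) tr(b) - tr(a^-1 b^4 a^3 b a b)   [inverse elimination on b] = -x^3*y^4*z^2 + x^4*y^3*z + 2*x^2*y^5*z + x^2*y^3*z^3 - x^3*y^4 + 2*x^3*y^2*z^2 - x*y^6 - 2*x^4*y*z - 9*x^2*y^3*z - 2*x^2*y*z^3 - y^5*z - y^3*z^3 + 2*x^3*y^2 + 6*x*y^4 + x*y^2*z^2 + 9*x^2*y*z + 5*y^3*z + 2*y*z^3 - 8*x*y^2 - x*z^2 - 6*y*z + x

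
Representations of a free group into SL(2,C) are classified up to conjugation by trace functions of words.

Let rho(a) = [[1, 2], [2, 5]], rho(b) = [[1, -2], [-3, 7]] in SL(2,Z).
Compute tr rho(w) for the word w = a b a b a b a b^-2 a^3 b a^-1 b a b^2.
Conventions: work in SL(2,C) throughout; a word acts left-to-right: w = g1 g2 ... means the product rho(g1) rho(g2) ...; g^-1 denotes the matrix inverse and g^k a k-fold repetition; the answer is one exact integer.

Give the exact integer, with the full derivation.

rho(a) = [[1, 2], [2, 5]]
... * rho(b) = [[1, -2], [-3, 7]]  ->  [[-5, 12], [-13, 31]]
... * rho(a) = [[1, 2], [2, 5]]  ->  [[19, 50], [49, 129]]
... * rho(b) = [[1, -2], [-3, 7]]  ->  [[-131, 312], [-338, 805]]
... * rho(a) = [[1, 2], [2, 5]]  ->  [[493, 1298], [1272, 3349]]
... * rho(b) = [[1, -2], [-3, 7]]  ->  [[-3401, 8100], [-8775, 20899]]
... * rho(a) = [[1, 2], [2, 5]]  ->  [[12799, 33698], [33023, 86945]]
... * rho(b^-1) = [[7, 2], [3, 1]]  ->  [[190687, 59296], [491996, 152991]]
... * rho(b^-1) = [[7, 2], [3, 1]]  ->  [[1512697, 440670], [3902945, 1136983]]
... * rho(a) = [[1, 2], [2, 5]]  ->  [[2394037, 5228744], [6176911, 13490805]]
... * rho(a) = [[1, 2], [2, 5]]  ->  [[12851525, 30931794], [33158521, 79807847]]
... * rho(a) = [[1, 2], [2, 5]]  ->  [[74715113, 180362020], [192774215, 465356277]]
... * rho(b) = [[1, -2], [-3, 7]]  ->  [[-466370947, 1113103914], [-1203294616, 2871945509]]
... * rho(a^-1) = [[5, -2], [-2, 1]]  ->  [[-4558062563, 2045845808], [-11760364098, 5278534741]]
... * rho(b) = [[1, -2], [-3, 7]]  ->  [[-10695599987, 23437045782], [-27595968321, 60470471383]]
... * rho(a) = [[1, 2], [2, 5]]  ->  [[36178491577, 95794028936], [93344974445, 247160420273]]
... * rho(b) = [[1, -2], [-3, 7]]  ->  [[-251203595231, 598201219398], [-648136286374, 1543432993021]]
... * rho(b) = [[1, -2], [-3, 7]]  ->  [[-2045807253425, 4689815726248], [-5278435265437, 12100303523895]]
tr = -2045807253425 + 12100303523895 = 10054496270470

10054496270470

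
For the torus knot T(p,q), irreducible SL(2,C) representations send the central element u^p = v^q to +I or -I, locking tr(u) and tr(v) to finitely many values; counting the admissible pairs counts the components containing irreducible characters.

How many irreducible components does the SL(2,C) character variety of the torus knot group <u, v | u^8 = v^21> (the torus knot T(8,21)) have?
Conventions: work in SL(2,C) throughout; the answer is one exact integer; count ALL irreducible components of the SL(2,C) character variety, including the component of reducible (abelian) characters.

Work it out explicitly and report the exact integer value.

71

In the torus knot group T(8,21), u^8 = v^21 is central, so an irreducible representation sends it to +I or -I (Schur).
On an irreducible component, tr(u) is locked at 2*cos(pi*alpha/8) for some alpha in 1..7, and tr(v) at 2*cos(pi*beta/21) for some beta in 1..20.
Consistency of u^8 = (-1)^alpha I with v^21 = (-1)^beta I forces alpha = beta (mod 2).
Enumerate parity-matched pairs: 4*10 odd-odd plus 3*10 even-even gives 70.
Total: 70 irreducible-character components + 1 reducible (abelian) component = 71.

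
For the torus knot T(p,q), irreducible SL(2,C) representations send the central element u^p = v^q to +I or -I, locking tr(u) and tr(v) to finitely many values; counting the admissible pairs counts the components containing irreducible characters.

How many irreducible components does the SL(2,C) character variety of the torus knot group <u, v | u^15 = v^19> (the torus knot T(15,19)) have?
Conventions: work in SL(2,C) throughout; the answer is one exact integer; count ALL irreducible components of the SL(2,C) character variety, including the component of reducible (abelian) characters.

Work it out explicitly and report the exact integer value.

Gamma = < u, v | u^15 = v^19 > (torus knot T(15,19)); the central element u^15 = v^19 acts as +I or -I in any irreducible SL(2,C) representation.
On an irreducible component, tr(u) is locked at 2*cos(pi*alpha/15) for some alpha in 1..14, and tr(v) at 2*cos(pi*beta/19) for some beta in 1..18.
u^15 = (-1)^alpha I and v^19 = (-1)^beta I must agree, so alpha and beta have equal parity.
Enumerate parity-matched pairs: 7*9 odd-odd plus 7*9 even-even gives 126.
components with irreducible characters: 126; plus the single component of reducible (abelian) characters: total 127.

127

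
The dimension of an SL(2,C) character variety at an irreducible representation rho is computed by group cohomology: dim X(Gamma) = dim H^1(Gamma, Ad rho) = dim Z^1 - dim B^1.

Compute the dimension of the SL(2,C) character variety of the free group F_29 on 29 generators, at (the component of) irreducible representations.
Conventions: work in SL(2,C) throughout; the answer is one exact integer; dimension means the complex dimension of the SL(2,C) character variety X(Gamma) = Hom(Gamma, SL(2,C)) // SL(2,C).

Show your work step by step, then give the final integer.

84

The free group F_29: 29 generators, no relators.
A cocycle picks one sl_2 vector per generator freely, giving dim Z^1 = 3*29 = 87.
dim B^1 = 3: the coboundary map is injective because an irreducible image has centralizer 0 in sl_2.
dim H^1 = 87 - 3 = 84, which is dim X.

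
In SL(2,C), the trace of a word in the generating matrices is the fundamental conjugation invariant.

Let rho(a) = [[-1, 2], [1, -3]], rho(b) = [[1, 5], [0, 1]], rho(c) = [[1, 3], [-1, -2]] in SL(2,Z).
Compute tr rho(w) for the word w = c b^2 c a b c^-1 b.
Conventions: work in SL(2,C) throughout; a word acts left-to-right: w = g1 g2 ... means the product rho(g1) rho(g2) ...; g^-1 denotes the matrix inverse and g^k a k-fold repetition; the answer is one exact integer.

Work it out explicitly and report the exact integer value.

rho(c) = [[1, 3], [-1, -2]]
... * rho(b) = [[1, 5], [0, 1]]  ->  [[1, 8], [-1, -7]]
... * rho(b) = [[1, 5], [0, 1]]  ->  [[1, 13], [-1, -12]]
... * rho(c) = [[1, 3], [-1, -2]]  ->  [[-12, -23], [11, 21]]
... * rho(a) = [[-1, 2], [1, -3]]  ->  [[-11, 45], [10, -41]]
... * rho(b) = [[1, 5], [0, 1]]  ->  [[-11, -10], [10, 9]]
... * rho(c^-1) = [[-2, -3], [1, 1]]  ->  [[12, 23], [-11, -21]]
... * rho(b) = [[1, 5], [0, 1]]  ->  [[12, 83], [-11, -76]]
tr = 12 + -76 = -64

-64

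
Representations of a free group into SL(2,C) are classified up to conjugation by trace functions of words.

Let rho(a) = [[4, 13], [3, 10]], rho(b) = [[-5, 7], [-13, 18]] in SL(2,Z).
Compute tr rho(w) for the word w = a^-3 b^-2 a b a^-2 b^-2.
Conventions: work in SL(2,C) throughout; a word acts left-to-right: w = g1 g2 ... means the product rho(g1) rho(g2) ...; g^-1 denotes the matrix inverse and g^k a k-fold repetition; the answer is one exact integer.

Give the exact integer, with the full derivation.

-7746709387

rho(a^-1) = [[10, -13], [-3, 4]]
... * rho(a^-1) = [[10, -13], [-3, 4]]  ->  [[139, -182], [-42, 55]]
... * rho(a^-1) = [[10, -13], [-3, 4]]  ->  [[1936, -2535], [-585, 766]]
... * rho(b^-1) = [[18, -7], [13, -5]]  ->  [[1893, -877], [-572, 265]]
... * rho(b^-1) = [[18, -7], [13, -5]]  ->  [[22673, -8866], [-6851, 2679]]
... * rho(a) = [[4, 13], [3, 10]]  ->  [[64094, 206089], [-19367, -62273]]
... * rho(b) = [[-5, 7], [-13, 18]]  ->  [[-2999627, 4158260], [906384, -1256483]]
... * rho(a^-1) = [[10, -13], [-3, 4]]  ->  [[-42471050, 55628191], [12833289, -16808924]]
... * rho(a^-1) = [[10, -13], [-3, 4]]  ->  [[-591595073, 774636414], [178759662, -234068453]]
... * rho(b^-1) = [[18, -7], [13, -5]]  ->  [[-578437932, 267983441], [174784027, -80975369]]
... * rho(b^-1) = [[18, -7], [13, -5]]  ->  [[-6928098043, 2709148319], [2093432689, -818611344]]
tr = -6928098043 + -818611344 = -7746709387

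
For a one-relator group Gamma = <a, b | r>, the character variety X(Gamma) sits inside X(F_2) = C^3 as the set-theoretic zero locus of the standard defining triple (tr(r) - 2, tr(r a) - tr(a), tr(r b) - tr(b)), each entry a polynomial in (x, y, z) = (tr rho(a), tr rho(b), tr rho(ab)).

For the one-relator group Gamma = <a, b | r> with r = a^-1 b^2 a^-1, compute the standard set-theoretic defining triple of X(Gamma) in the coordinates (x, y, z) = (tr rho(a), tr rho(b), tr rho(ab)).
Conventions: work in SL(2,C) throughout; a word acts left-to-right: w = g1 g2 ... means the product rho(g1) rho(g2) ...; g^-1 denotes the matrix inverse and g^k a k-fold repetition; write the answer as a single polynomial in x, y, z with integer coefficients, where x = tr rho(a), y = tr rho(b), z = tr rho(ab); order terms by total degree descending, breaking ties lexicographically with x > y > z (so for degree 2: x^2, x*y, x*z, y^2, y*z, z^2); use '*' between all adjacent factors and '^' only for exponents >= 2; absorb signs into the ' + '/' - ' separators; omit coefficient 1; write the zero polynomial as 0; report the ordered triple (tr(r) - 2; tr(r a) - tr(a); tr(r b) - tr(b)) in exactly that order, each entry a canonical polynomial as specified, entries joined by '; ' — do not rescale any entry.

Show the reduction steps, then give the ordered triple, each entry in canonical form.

x^2*y^2 - x*y*z - x^2 - y^2; x*y^2 - y*z - 2*x; x^2*y^3 - 2*x*y^2*z - x^2*y + y*z^2 + x*z - 2*y

trace(b^2) = trace(b) * trace(b) - trace(1)   [square of b] = y^2 - 2
trace(b^2 a) = trace(b) * trace(a b) - trace(a)   [square of b] = y*z - x
reduce: trace(a^-1 b^2) = trace(b^2) * trace(a) - trace(b^2 a)   [inverse elimination on a] = x*y^2 - y*z - x
trace(a^-1 b^2 a^-1) = trace(a^-1 b^2) * trace(a) - trace(a^-1 b^2 a)   [inverse elimination on a] = x^2*y^2 - x*y*z - x^2 - y^2 + 2
trace(b^3) = trace(b) * trace(b^2) - trace(b) = y^3 - 3*y
trace(b^3 a) = trace(b) * trace(a b^2) - trace(a b) = y^2*z - x*y - z
trace(b a^-1 b^2) = trace(b^3) * trace(a) - trace(b^3 a) = x*y^3 - y^2*z - 2*x*y + z
trace(a b a b) = trace(a b) * trace(a b) - trace(1)   [split at repeated a] = z^2 - 2
so trace(a b a) = trace(a) * trace(b a) - trace(b) = x*z - y
so trace(b^2 a b a) = trace(b) * trace(a b a b) - trace(a b a) = y*z^2 - x*z - y
trace(b a^-1 b^2 a) = trace(b^2 a b) * trace(a) - trace(b^2 a b a) = x*y^2*z - x^2*y - y*z^2 + y
reduce: trace(a^-1 b^2 a^-1 b) = trace(b a^-1 b^2) * trace(a) - trace(b a^-1 b^2 a) = x^2*y^3 - 2*x*y^2*z - x^2*y + y*z^2 + x*z - y
assemble the triple (trace(r) - 2; trace(r a) - x; trace(r b) - y)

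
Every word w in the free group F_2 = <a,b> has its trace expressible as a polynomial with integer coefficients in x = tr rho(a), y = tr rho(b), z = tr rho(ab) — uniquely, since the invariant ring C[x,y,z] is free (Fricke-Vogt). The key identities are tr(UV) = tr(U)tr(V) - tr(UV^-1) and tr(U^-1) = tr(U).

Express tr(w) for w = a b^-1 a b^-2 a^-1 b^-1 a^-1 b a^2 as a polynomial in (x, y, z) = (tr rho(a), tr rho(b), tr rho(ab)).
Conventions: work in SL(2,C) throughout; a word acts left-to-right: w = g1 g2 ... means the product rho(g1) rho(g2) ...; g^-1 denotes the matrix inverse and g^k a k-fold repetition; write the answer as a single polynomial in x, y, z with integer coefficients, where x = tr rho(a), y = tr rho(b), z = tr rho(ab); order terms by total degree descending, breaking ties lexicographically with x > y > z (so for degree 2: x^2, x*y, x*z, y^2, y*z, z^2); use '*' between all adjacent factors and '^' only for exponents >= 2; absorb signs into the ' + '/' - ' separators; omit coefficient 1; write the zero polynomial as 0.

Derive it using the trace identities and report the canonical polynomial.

-x^4*y^3*z^2 + x^5*y^2*z + x^3*y^4*z + 2*x^3*y^2*z^3 - x^4*y*z^2 - x^2*y*z^4 - 4*x^3*y^2*z - x*y^4*z - 2*x*y^2*z^3 - x^4*y + 4*x^2*y*z^2 + y^3*z^2 + y*z^4 + 2*x*y^2*z + 3*x^2*y - 3*y*z^2 + x*z - y

tr(a^2) = tr(a)*tr(a) - tr(1) = x^2 - 2
use: tr(a^3) = tr(a)*tr(a^2) - tr(a) = x^3 - 3*x
use: tr(b a^2) = tr(a)*tr(b a) - tr(b) = x*z - y
tr(a^3 b) = tr(a)*tr(b a^2) - tr(b a) = x^2*z - x*y - z
tr(b^-1 a^3) = tr(a^3)*tr(b) - tr(a^3 b) = x^3*y - x^2*z - 2*x*y + z
tr(a b^-2 a^2) = tr(b^-1 a^3)*tr(b) - tr(b^-1 a^3 b) = x^3*y^2 - x^2*y*z - x^3 - 2*x*y^2 + y*z + 3*x
tr(b a b a) = tr(a b)*tr(a b) - tr(1)   [split at repeated a] = z^2 - 2
tr(b a b) = tr(b)*tr(a b) - tr(a) = y*z - x
tr(a^2 b a b) = tr(a)*tr(b a b a) - tr(b a b) = x*z^2 - y*z - x
use: tr(a^2 b a b^-1) = tr(a^2 b a)*tr(b) - tr(a^2 b a b) = x^2*y*z - x*y^2 - x*z^2 + x
apply: tr(a b^-2 a^2 b) = tr(a^2 b a b^-1)*tr(b) - tr(a^2 b a) = x^2*y^2*z - x*y^3 - x*y*z^2 - x^2*z + 2*x*y + z
apply: tr(a^2 b^-1 a b^-2) = tr(a b^-2 a^2)*tr(b) - tr(a b^-2 a^2 b) = x^3*y^3 - 2*x^2*y^2*z - x^3*y - x*y^3 + x*y*z^2 + x^2*z + y^2*z + x*y - z
tr(a b a^3) = tr(a)*tr(a^2 b a) - tr(a^2 b) = x^3*z - x^2*y - 2*x*z + y
apply: tr(a b a^3 b) = tr(a)*tr(a b a b a) - tr(a b a b) = x^2*z^2 - x*y*z - x^2 - z^2 + 2
apply: tr(a b a^3 b^-1) = tr(a b a^3)*tr(b) - tr(a b a^3 b) = x^3*y*z - x^2*y^2 - x^2*z^2 - x*y*z + x^2 + y^2 + z^2 - 2
use: tr(b^-1 a b a^3 b^-1) = tr(a b a^3 b^-1)*tr(b) - tr(a b a^3) = x^3*y^2*z - x^2*y^3 - x^2*y*z^2 - x^3*z - x*y^2*z + 2*x^2*y + y^3 + y*z^2 + 2*x*z - 3*y
apply: tr(a^2 b a^3) = tr(a)*tr(a b a^3) - tr(a b a^2) = x^4*z - x^3*y - 3*x^2*z + 2*x*y + z
tr(b^2) = tr(b)*tr(b) - tr(1) = y^2 - 2
use: tr(b a^2 b) = tr(a)*tr(b^2 a) - tr(b^2) = x*y*z - x^2 - y^2 + 2
apply: tr(a b a^2 b a) = tr(a)*tr(b a^2 b a) - tr(b a^2 b) = x^2*z^2 - 2*x*y*z + y^2 - 2
tr(a^2 b a^3 b) = tr(a)*tr(a b a^2 b a) - tr(a b a^2 b) = x^3*z^2 - 2*x^2*y*z + x*y^2 - x*z^2 + y*z - x
apply: tr(a b a^3 b^-1 a) = tr(a^2 b a^3)*tr(b) - tr(a^2 b a^3 b) = x^4*y*z - x^3*y^2 - x^3*z^2 - x^2*y*z + x*y^2 + x*z^2 + x
tr(b a^4 b a) = tr(a)*tr(b a b a^3) - tr(b a b a^2) = x^3*z^2 - x^2*y*z - x^3 - 2*x*z^2 + y*z + 3*x
tr(b^2 a^3) = tr(b)*tr(a^3 b) - tr(a^3) = x^2*y*z - x^3 - x*y^2 - y*z + 3*x
apply: tr(b a^4 b) = tr(a)*tr(b^2 a^3) - tr(b^2 a^2) = x^3*y*z - x^4 - x^2*y^2 - 2*x*y*z + 4*x^2 + y^2 - 2
use: tr(a b a^4 b a) = tr(a)*tr(b a^4 b a) - tr(b a^4 b) = x^4*z^2 - 2*x^3*y*z + x^2*y^2 - 2*x^2*z^2 + 3*x*y*z - x^2 - y^2 + 2
tr(b a b a b a) = tr(a b a b)*tr(a b) - tr(b a)   [split at repeated a] = z^3 - 3*z
apply: tr(b a b a b) = tr(b)*tr(a b a b) - tr(a b a) = y*z^2 - x*z - y
tr(b a b a b a^2) = tr(a)*tr(b a b a b a) - tr(b a b a b) = x*z^3 - y*z^2 - 2*x*z + y
use: tr(b a b a b a^3) = tr(a)*tr(b a b a b a^2) - tr(b a b a b a) = x^2*z^3 - x*y*z^2 - 2*x^2*z - z^3 + x*y + 3*z
tr(a b a^4 b a b) = tr(a)*tr(b a b a b a^3) - tr(b a b a b a^2) = x^3*z^3 - x^2*y*z^2 - 2*x^3*z - 2*x*z^3 + x^2*y + y*z^2 + 5*x*z - y
use: tr(a b a b^-1 a b a^3) = tr(a b a^4 b a)*tr(b) - tr(a b a^4 b a b) = x^4*y*z^2 - 2*x^3*y^2*z - x^3*z^3 + x^2*y^3 - x^2*y*z^2 + 2*x^3*z + 3*x*y^2*z + 2*x*z^3 - 2*x^2*y - y^3 - y*z^2 - 5*x*z + 3*y
apply: tr(b^2 a b) = tr(b)*tr(a b^2) - tr(a b) = y^2*z - x*y - z
apply: tr(b a b a^2 b) = tr(a)*tr(b^2 a b a) - tr(b^2 a b) = x*y*z^2 - x^2*z - y^2*z + z
tr(b a b a^2 b a^2) = tr(a)*tr(b a b a^2 b a) - tr(b a b a^2 b) = x^2*z^3 - 2*x*y*z^2 - x^2*z + y^2*z + x*y - z
apply: tr(a b a^3 b a b a) = tr(a)*tr(b a b a^2 b a^2) - tr(b a b a^2 b a) = x^3*z^3 - 2*x^2*y*z^2 - x^3*z + x*y^2*z - x*z^3 + x^2*y + y*z^2 + x*z - y
use: tr(b a b a b a b a) = tr(a b a b a b)*tr(a b) - tr(b a b a)   [split at repeated a] = z^4 - 4*z^2 + 2
tr(b a b a b a b) = tr(b)*tr(a b a b a b) - tr(a b a b a) = y*z^3 - x*z^2 - 2*y*z + x
tr(a b a b a b a b a) = tr(a)*tr(b a b a b a b a) - tr(b a b a b a b) = x*z^4 - y*z^3 - 3*x*z^2 + 2*y*z + x
apply: tr(a b a^3 b a b a b) = tr(a)*tr(a b a b a b a b a) - tr(a b a b a b a b) = x^2*z^4 - x*y*z^3 - 3*x^2*z^2 - z^4 + 2*x*y*z + x^2 + 4*z^2 - 2
tr(a b a b^-1 a b a^3 b) = tr(a b a^3 b a b a)*tr(b) - tr(a b a^3 b a b a b) = x^3*y*z^3 - 2*x^2*y^2*z^2 - x^2*z^4 - x^3*y*z + x*y^3*z + x^2*y^2 + 3*x^2*z^2 + y^2*z^2 + z^4 - x*y*z - x^2 - y^2 - 4*z^2 + 2
tr(b^-1 a b a^3 b^-1 a b a) = tr(a b a b^-1 a b a^3)*tr(b) - tr(a b a b^-1 a b a^3 b) = x^4*y^2*z^2 - 2*x^3*y^3*z - 2*x^3*y*z^3 + x^2*y^4 + x^2*y^2*z^2 + x^2*z^4 + 3*x^3*y*z + 2*x*y^3*z + 2*x*y*z^3 - 3*x^2*y^2 - 3*x^2*z^2 - y^4 - 2*y^2*z^2 - z^4 - 4*x*y*z + x^2 + 4*y^2 + 4*z^2 - 2
apply: tr(a^-1 b^-1 a b a^3 b^-1 a b) = tr(b^-1 a b a^3 b^-1 a b)*tr(a) - tr(b^-1 a b a^3 b^-1 a b a) = -x^4*y^2*z^2 + x^5*y*z + 2*x^3*y^3*z + 2*x^3*y*z^3 - x^4*y^2 - x^4*z^2 - x^2*y^4 - x^2*y^2*z^2 - x^2*z^4 - 4*x^3*y*z - 2*x*y^3*z - 2*x*y*z^3 + 4*x^2*y^2 + 4*x^2*z^2 + y^4 + 2*y^2*z^2 + z^4 + 4*x*y*z - 4*y^2 - 4*z^2 + 2
tr(a^-1 b^-1 a b a^3 b^-1 a b^-1) = tr(a^-1 b^-1 a b a^3 b^-1 a)*tr(b) - tr(a^-1 b^-1 a b a^3 b^-1 a b) = x^4*y^2*z^2 - x^5*y*z - x^3*y^3*z - 2*x^3*y*z^3 + x^4*y^2 + x^4*z^2 + x^2*z^4 + 3*x^3*y*z + x*y^3*z + 2*x*y*z^3 - 2*x^2*y^2 - 4*x^2*z^2 - y^2*z^2 - z^4 - 2*x*y*z + y^2 + 4*z^2 - 2
tr(b a^3 b^-1 a b^-2 a^-1 b^-1 a) = tr(a^-1 b^-1 a b a^3 b^-1 a b^-1)*tr(b) - tr(a^-1 b^-1 a b a^3 b^-1 a) = x^4*y^3*z^2 - x^5*y^2*z - x^3*y^4*z - 2*x^3*y^2*z^3 + x^4*y^3 + x^4*y*z^2 + x^2*y*z^4 + 2*x^3*y^2*z + x*y^4*z + 2*x*y^2*z^3 - x^2*y^3 - 3*x^2*y*z^2 - y^3*z^2 - y*z^4 + x^3*z - x*y^2*z - 2*x^2*y + 3*y*z^2 - 2*x*z + y
use: tr(a b^-1 a b^-2 a^-1 b^-1 a^-1 b a^2) = tr(b a^3 b^-1 a b^-2 a^-1 b^-1)*tr(a) - tr(b a^3 b^-1 a b^-2 a^-1 b^-1 a) = -x^4*y^3*z^2 + x^5*y^2*z + x^3*y^4*z + 2*x^3*y^2*z^3 - x^4*y*z^2 - x^2*y*z^4 - 4*x^3*y^2*z - x*y^4*z - 2*x*y^2*z^3 - x^4*y + 4*x^2*y*z^2 + y^3*z^2 + y*z^4 + 2*x*y^2*z + 3*x^2*y - 3*y*z^2 + x*z - y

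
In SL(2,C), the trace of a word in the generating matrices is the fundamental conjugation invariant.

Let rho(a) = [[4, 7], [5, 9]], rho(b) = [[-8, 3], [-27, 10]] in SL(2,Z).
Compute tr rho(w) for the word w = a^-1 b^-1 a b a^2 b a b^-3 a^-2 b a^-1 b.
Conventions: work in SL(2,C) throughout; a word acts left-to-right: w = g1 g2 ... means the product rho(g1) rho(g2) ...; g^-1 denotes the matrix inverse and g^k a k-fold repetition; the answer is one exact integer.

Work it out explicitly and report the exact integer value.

rho(a^-1) = [[9, -7], [-5, 4]]
... * rho(b^-1) = [[10, -3], [27, -8]]  ->  [[-99, 29], [58, -17]]
... * rho(a) = [[4, 7], [5, 9]]  ->  [[-251, -432], [147, 253]]
... * rho(b) = [[-8, 3], [-27, 10]]  ->  [[13672, -5073], [-8007, 2971]]
... * rho(a) = [[4, 7], [5, 9]]  ->  [[29323, 50047], [-17173, -29310]]
... * rho(a) = [[4, 7], [5, 9]]  ->  [[367527, 655684], [-215242, -384001]]
... * rho(b) = [[-8, 3], [-27, 10]]  ->  [[-20643684, 7659421], [12089963, -4485736]]
... * rho(a) = [[4, 7], [5, 9]]  ->  [[-44277631, -75570999], [25931172, 44258117]]
... * rho(b^-1) = [[10, -3], [27, -8]]  ->  [[-2483193283, 737400885], [1454280879, -431858452]]
... * rho(b^-1) = [[10, -3], [27, -8]]  ->  [[-4922108935, 1550372769], [2882630586, -907975021]]
... * rho(b^-1) = [[10, -3], [27, -8]]  ->  [[-7361024587, 2363344653], [4310980293, -1384091590]]
... * rho(a^-1) = [[9, -7], [-5, 4]]  ->  [[-78065944548, 60980550721], [45719280587, -35713228411]]
... * rho(a^-1) = [[9, -7], [-5, 4]]  ->  [[-1007496254537, 790383814720], [590039667338, -462887877753]]
... * rho(b) = [[-8, 3], [-27, 10]]  ->  [[-13280392961144, 4881349383589], [7777655360627, -2858759775516]]
... * rho(a^-1) = [[9, -7], [-5, 4]]  ->  [[-143930283568241, 112488148262364], [84292697123223, -65878626626453]]
... * rho(b) = [[-8, 3], [-27, 10]]  ->  [[-1885737734537900, 693090631918917], [1104381341928447, -405908174894861]]
tr = -1885737734537900 + -405908174894861 = -2291645909432761

-2291645909432761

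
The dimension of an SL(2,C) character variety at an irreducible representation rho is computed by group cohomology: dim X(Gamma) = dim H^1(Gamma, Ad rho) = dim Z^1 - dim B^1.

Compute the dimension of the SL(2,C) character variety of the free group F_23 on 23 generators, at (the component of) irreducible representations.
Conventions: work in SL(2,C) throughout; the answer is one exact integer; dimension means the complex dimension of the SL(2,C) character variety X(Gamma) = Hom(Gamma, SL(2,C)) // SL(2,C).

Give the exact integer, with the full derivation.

Gamma = F_23 has 23 generators and no relators.
A cocycle picks one sl_2 vector per generator freely, giving dim Z^1 = 3*23 = 69.
At an irreducible rho the centralizer of the image in sl_2 is 0, so the coboundary map sl_2 -> Z^1 is injective: dim B^1 = 3.
dim H^1 = 69 - 3 = 66, which is dim X.

66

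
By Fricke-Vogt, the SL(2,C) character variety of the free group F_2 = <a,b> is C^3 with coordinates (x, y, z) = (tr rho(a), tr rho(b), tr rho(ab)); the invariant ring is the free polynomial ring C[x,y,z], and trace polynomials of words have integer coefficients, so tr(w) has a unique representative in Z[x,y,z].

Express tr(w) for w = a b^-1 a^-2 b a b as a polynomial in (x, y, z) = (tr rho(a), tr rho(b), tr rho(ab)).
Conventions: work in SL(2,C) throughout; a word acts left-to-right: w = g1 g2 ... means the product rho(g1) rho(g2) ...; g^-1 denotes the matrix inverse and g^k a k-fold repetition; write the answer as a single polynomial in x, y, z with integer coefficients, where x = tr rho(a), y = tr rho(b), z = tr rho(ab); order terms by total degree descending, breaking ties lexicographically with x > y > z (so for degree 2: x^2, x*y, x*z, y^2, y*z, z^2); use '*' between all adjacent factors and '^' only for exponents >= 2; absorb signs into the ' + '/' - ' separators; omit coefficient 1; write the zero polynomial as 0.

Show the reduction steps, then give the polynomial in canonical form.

trace(a b a) = trace(a)*trace(b a) - trace(b) = x*z - y
next, trace(b a b a) = trace(b a)*trace(b a) - trace(1)   [split at repeated b] = z^2 - 2
next, trace(b a b) = trace(b)*trace(a b) - trace(a) = y*z - x
and trace(a b a b a) = trace(a)*trace(b a b a) - trace(b a b) = x*z^2 - y*z - x
and trace(a b a b a b) = trace(b a b a)*trace(b a) - trace(a b)   [split at repeated b] = z^3 - 3*z
and trace(b a b a b^-1 a) = trace(a b a b a)*trace(b) - trace(a b a b a b) = x*y*z^2 - y^2*z - z^3 - x*y + 3*z
trace(a^-1 b a b a b^-1) = trace(b a b a b^-1)*trace(a) - trace(b a b a b^-1 a) = -x*y*z^2 + x^2*z + y^2*z + z^3 - 3*z
and trace(a b^-1 a^-2 b a b) = trace(a^-1 b a b a b^-1)*trace(a) - trace(a^-1 b a b a b^-1 a) = -x^2*y*z^2 + x^3*z + x*y^2*z + x*z^3 - 4*x*z + y

-x^2*y*z^2 + x^3*z + x*y^2*z + x*z^3 - 4*x*z + y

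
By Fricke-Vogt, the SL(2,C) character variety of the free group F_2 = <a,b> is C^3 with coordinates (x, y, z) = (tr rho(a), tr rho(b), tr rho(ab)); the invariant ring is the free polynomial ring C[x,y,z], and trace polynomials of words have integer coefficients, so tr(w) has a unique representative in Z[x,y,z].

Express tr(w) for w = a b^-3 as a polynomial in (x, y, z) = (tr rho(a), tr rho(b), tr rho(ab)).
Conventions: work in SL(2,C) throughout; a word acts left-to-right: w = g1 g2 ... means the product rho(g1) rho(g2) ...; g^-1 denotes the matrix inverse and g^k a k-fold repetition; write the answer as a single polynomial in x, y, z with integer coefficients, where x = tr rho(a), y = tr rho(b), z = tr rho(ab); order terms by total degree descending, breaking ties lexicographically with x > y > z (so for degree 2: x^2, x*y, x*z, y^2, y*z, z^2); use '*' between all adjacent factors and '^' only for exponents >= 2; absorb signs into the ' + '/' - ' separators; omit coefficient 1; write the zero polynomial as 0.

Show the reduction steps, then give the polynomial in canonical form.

tr(b^-1 a) = tr(a)*tr(b) - tr(a b) = x*y - z
so tr(a b^-2) = tr(b^-1 a)*tr(b) - tr(b^-1 a b) = x*y^2 - y*z - x
reduce: tr(a b^-3) = tr(a b^-2)*tr(b) - tr(a b^-1) = x*y^3 - y^2*z - 2*x*y + z

x*y^3 - y^2*z - 2*x*y + z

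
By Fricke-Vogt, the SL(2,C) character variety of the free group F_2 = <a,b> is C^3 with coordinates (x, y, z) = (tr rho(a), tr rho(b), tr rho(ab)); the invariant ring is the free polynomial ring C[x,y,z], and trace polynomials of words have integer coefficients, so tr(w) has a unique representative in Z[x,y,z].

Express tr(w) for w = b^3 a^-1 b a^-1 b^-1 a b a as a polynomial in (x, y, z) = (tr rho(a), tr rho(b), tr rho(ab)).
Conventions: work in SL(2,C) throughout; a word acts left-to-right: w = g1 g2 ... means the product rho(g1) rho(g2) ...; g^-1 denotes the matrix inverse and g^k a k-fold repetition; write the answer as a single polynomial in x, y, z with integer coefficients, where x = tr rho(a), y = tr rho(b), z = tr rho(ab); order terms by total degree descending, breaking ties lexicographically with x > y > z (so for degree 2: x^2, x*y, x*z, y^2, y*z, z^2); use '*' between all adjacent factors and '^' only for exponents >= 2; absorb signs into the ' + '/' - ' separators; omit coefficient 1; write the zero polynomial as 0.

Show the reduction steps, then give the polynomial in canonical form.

use: trace(b a b) = trace(b) * trace(a b) - trace(a) = y*z - x
apply: trace(b a b^2) = trace(b) * trace(b a b) - trace(b a) = y^2*z - x*y - z
trace(b a b^3) = trace(b) * trace(b a b^2) - trace(b a b) = y^3*z - x*y^2 - 2*y*z + x
apply: trace(b a b a) = trace(b a) * trace(b a) - trace(1) = z^2 - 2
trace(a^2 b a b) = trace(a) * trace(b a b a) - trace(b a b) = x*z^2 - y*z - x
trace(a b a) = trace(a) * trace(b a) - trace(b) = x*z - y
use: trace(a^2 b a) = trace(a) * trace(a b a) - trace(a b) = x^2*z - x*y - z
apply: trace(a^2 b a b^2) = trace(b) * trace(a^2 b a b) - trace(a^2 b a) = x*y*z^2 - x^2*z - y^2*z + z
apply: trace(b^2 a^2 b a b) = trace(b) * trace(a^2 b a b^2) - trace(a^2 b a b) = x*y^2*z^2 - x^2*y*z - y^3*z - x*z^2 + 2*y*z + x
apply: trace(a b a b^4 a) = trace(b) * trace(b^2 a^2 b a b) - trace(b^2 a^2 b a) = x*y^3*z^2 - x^2*y^2*z - y^4*z - 2*x*y*z^2 + x^2*z + 3*y^2*z + x*y - z
trace(a b a b a b) = trace(b a) * trace(b a b a) - trace(b^-1 a^-1) = z^3 - 3*z
use: trace(a b a b a b^2) = trace(b) * trace(a b a b a b) - trace(a b a b a) = y*z^3 - x*z^2 - 2*y*z + x
trace(a b a b a b^3) = trace(b) * trace(a b a b a b^2) - trace(a b a b a b) = y^2*z^3 - x*y*z^2 - 2*y^2*z - z^3 + x*y + 3*z
apply: trace(a b a b^4 a b) = trace(b) * trace(a b a b a b^3) - trace(a b a b a b^2) = y^3*z^3 - x*y^2*z^2 - 2*y^3*z - 2*y*z^3 + x*y^2 + x*z^2 + 5*y*z - x
trace(b a b^-1 a b a b^3) = trace(a b a b^4 a) * trace(b) - trace(a b a b^4 a b) = x*y^4*z^2 - x^2*y^3*z - y^5*z - y^3*z^3 - x*y^2*z^2 + x^2*y*z + 5*y^3*z + 2*y*z^3 - x*z^2 - 6*y*z + x
trace(a b^2 a b) = trace(b) * trace(a b a b) - trace(a b a) = y*z^2 - x*z - y
trace(b^2) = trace(b) * trace(b) - trace(1) = y^2 - 2
trace(a b^2 a) = trace(a) * trace(b^2 a) - trace(b^2) = x*y*z - x^2 - y^2 + 2
trace(b a b^2 a b) = trace(b) * trace(a b^2 a b) - trace(a b^2 a) = y^2*z^2 - 2*x*y*z + x^2 - 2
trace(a b a^2 b a b^2) = trace(a) * trace(b a b^2 a b a) - trace(b a b^2 a b) = x*y*z^3 - x^2*z^2 - y^2*z^2 + 2
apply: trace(a b a^2 b a b) = trace(a) * trace(b a b a b a) - trace(b a b a b) = x*z^3 - y*z^2 - 2*x*z + y
trace(a b a b^3 a b a) = trace(b) * trace(a b a^2 b a b^2) - trace(a b a^2 b a b) = x*y^2*z^3 - x^2*y*z^2 - y^3*z^2 - x*z^3 + y*z^2 + 2*x*z + y
trace(a b a b a b a b) = trace(b a b a) * trace(b a b a) - trace(1) = z^4 - 4*z^2 + 2
use: trace(a b a b a b a b^2) = trace(b) * trace(a b a b a b a b) - trace(a b a b a b a) = y*z^4 - x*z^3 - 3*y*z^2 + 2*x*z + y
trace(a b a b^3 a b a b) = trace(b) * trace(a b a b a b a b^2) - trace(a b a b a b a b) = y^2*z^4 - x*y*z^3 - 3*y^2*z^2 - z^4 + 2*x*y*z + y^2 + 4*z^2 - 2
use: trace(b a b^-1 a b a b^3 a) = trace(a b a b^3 a b a) * trace(b) - trace(a b a b^3 a b a b) = x*y^3*z^3 - x^2*y^2*z^2 - y^4*z^2 - y^2*z^4 + 4*y^2*z^2 + z^4 - 4*z^2 + 2
apply: trace(b^-1 a b a b^3 a^-1 b a) = trace(b a b^-1 a b a b^3) * trace(a) - trace(b a b^-1 a b a b^3 a) = x^2*y^4*z^2 - x^3*y^3*z - x*y^5*z - 2*x*y^3*z^3 + y^4*z^2 + y^2*z^4 + x^3*y*z + 5*x*y^3*z + 2*x*y*z^3 - x^2*z^2 - 4*y^2*z^2 - z^4 - 6*x*y*z + x^2 + 4*z^2 - 2
trace(b^3 a^-1 b a^-1 b^-1 a b a) = trace(b^-1 a b a b^3 a^-1 b) * trace(a) - trace(b^-1 a b a b^3 a^-1 b a) = -x^2*y^4*z^2 + x^3*y^3*z + x*y^5*z + 2*x*y^3*z^3 - y^4*z^2 - y^2*z^4 - x^3*y*z - 4*x*y^3*z - 2*x*y*z^3 - x^2*y^2 + x^2*z^2 + 4*y^2*z^2 + z^4 + 4*x*y*z - 4*z^2 + 2

-x^2*y^4*z^2 + x^3*y^3*z + x*y^5*z + 2*x*y^3*z^3 - y^4*z^2 - y^2*z^4 - x^3*y*z - 4*x*y^3*z - 2*x*y*z^3 - x^2*y^2 + x^2*z^2 + 4*y^2*z^2 + z^4 + 4*x*y*z - 4*z^2 + 2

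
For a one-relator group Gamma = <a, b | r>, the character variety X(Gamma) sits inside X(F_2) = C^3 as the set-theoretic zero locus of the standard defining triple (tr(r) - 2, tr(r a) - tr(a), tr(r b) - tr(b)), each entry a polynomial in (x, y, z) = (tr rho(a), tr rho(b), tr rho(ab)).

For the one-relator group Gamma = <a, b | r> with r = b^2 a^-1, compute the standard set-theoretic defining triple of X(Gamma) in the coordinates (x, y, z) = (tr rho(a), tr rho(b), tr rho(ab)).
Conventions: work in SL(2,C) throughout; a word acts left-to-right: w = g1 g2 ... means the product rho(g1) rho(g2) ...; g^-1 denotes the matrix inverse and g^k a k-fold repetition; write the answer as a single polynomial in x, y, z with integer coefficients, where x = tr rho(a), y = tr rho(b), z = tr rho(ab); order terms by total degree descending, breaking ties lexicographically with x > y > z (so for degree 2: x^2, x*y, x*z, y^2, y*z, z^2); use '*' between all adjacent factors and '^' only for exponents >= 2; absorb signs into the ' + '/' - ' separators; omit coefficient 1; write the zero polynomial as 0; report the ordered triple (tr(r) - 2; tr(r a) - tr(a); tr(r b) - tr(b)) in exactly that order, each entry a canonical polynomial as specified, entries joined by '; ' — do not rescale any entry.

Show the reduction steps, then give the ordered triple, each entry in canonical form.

x*y^2 - y*z - x - 2; y^2 - x - 2; x*y^3 - y^2*z - 2*x*y - y + z

trace(b^2) = trace(b) * trace(b) - trace(1) = y^2 - 2
trace(b^2 a) = trace(b) * trace(a b) - trace(a) = y*z - x
trace(b^2 a^-1) = trace(b^2) * trace(a) - trace(b^2 a) = x*y^2 - y*z - x
trace(b^3) = trace(b) * trace(b^2) - trace(b) = y^3 - 3*y
trace(b^3 a) = trace(b) * trace(a b^2) - trace(a b) = y^2*z - x*y - z
trace(b^2 a^-1 b) = trace(b^3) * trace(a) - trace(b^3 a) = x*y^3 - y^2*z - 2*x*y + z
assemble the triple (trace(r) - 2; trace(r a) - x; trace(r b) - y)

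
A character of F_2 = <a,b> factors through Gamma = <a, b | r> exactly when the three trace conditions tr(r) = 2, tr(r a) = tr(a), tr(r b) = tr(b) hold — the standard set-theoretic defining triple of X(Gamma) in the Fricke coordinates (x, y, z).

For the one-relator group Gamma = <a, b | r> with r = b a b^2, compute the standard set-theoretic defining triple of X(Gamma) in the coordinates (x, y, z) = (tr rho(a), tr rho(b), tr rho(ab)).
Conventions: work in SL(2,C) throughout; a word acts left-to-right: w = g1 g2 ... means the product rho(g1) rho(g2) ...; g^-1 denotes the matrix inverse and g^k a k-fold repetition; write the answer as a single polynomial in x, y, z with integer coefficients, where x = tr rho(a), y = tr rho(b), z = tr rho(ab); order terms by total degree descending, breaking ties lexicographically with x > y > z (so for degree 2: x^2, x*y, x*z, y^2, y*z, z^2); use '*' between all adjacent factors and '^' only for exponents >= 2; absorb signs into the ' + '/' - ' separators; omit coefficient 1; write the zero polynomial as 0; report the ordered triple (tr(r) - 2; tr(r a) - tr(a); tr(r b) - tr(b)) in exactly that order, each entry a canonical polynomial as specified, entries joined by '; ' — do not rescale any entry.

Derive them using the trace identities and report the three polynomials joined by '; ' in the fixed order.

y^2*z - x*y - z - 2; y*z^2 - x*z - x - y; y^3*z - x*y^2 - 2*y*z + x - y

apply: tr(a b^2) = tr(b) tr(a b) - tr(a) = y*z - x
tr(b a b^2) = tr(b) tr(a b^2) - tr(a b) = y^2*z - x*y - z
apply: tr(a b a b) = tr(b a) tr(b a) - tr(1)   [split at repeated b] = z^2 - 2
tr(a b a) = tr(a) tr(b a) - tr(b) = x*z - y
tr(b a b^2 a) = tr(b) tr(a b a b) - tr(a b a) = y*z^2 - x*z - y
tr(b a b^3) = tr(b) tr(b^2 a b) - tr(b^2 a)   [square of b] = y^3*z - x*y^2 - 2*y*z + x
assemble the triple (tr(r) - 2; tr(r a) - x; tr(r b) - y)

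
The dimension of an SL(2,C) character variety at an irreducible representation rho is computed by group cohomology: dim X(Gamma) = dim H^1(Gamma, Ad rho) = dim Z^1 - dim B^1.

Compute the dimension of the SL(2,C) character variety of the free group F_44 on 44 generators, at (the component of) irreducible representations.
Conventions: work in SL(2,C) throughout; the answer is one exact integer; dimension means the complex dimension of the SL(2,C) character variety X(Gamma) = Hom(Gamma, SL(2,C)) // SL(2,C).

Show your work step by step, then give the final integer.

Gamma = F_44 has 44 generators and no relators.
Z^1(Gamma, Ad rho) = (sl_2)^44: a cocycle is a free choice of one sl_2 vector per generator, so dim Z^1 = 3*44 = 132.
Irreducibility makes the coboundary map sl_2 -> Z^1 injective (trivial centralizer), so dim B^1 = 3.
dim H^1 = 132 - 3 = 129, which is dim X.

129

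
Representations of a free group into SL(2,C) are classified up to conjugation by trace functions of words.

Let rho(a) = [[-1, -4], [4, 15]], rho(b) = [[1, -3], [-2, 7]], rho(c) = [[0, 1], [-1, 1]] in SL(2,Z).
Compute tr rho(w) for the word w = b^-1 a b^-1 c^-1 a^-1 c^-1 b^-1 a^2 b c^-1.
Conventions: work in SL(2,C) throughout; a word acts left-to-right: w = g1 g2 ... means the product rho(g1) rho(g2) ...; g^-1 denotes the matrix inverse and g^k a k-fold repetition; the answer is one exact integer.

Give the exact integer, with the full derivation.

rho(b^-1) = [[7, 3], [2, 1]]
... * rho(a) = [[-1, -4], [4, 15]]  ->  [[5, 17], [2, 7]]
... * rho(b^-1) = [[7, 3], [2, 1]]  ->  [[69, 32], [28, 13]]
... * rho(c^-1) = [[1, -1], [1, 0]]  ->  [[101, -69], [41, -28]]
... * rho(a^-1) = [[15, 4], [-4, -1]]  ->  [[1791, 473], [727, 192]]
... * rho(c^-1) = [[1, -1], [1, 0]]  ->  [[2264, -1791], [919, -727]]
... * rho(b^-1) = [[7, 3], [2, 1]]  ->  [[12266, 5001], [4979, 2030]]
... * rho(a) = [[-1, -4], [4, 15]]  ->  [[7738, 25951], [3141, 10534]]
... * rho(a) = [[-1, -4], [4, 15]]  ->  [[96066, 358313], [38995, 145446]]
... * rho(b) = [[1, -3], [-2, 7]]  ->  [[-620560, 2219993], [-251897, 901137]]
... * rho(c^-1) = [[1, -1], [1, 0]]  ->  [[1599433, 620560], [649240, 251897]]
tr = 1599433 + 251897 = 1851330

1851330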